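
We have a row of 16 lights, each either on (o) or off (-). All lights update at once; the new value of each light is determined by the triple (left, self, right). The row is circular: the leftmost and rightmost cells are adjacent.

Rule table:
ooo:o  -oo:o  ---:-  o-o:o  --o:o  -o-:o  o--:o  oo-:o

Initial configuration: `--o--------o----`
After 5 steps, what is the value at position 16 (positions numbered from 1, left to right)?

-ooo------ooo---
ooooo----ooooo--
oooooo--oooooooo
oooooooooooooooo
oooooooooooooooo
position 16 holds o

o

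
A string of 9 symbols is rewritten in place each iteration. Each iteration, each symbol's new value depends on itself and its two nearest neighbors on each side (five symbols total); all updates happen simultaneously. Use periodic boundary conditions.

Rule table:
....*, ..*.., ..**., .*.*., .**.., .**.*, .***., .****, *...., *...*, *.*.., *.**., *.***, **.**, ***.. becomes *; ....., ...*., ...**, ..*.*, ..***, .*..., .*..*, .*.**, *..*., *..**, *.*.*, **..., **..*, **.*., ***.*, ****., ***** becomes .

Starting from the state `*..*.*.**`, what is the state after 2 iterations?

*.*.*...*

iteration 1: *...*..**
iteration 2: *.*.*...*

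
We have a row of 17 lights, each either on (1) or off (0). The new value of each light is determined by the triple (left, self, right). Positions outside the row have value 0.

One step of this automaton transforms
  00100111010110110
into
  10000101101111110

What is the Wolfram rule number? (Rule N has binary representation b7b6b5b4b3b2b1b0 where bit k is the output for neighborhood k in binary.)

105

position 6: 111 → 0  (bit 7 = 0)
position 7: 110 → 1  (bit 6 = 1)
position 8: 101 → 1  (bit 5 = 1)
position 3: 100 → 0  (bit 4 = 0)
position 5: 011 → 1  (bit 3 = 1)
position 2: 010 → 0  (bit 2 = 0)
position 1: 001 → 0  (bit 1 = 0)
position 0: 000 → 1  (bit 0 = 1)
bits b7..b0 = 01101001 = 105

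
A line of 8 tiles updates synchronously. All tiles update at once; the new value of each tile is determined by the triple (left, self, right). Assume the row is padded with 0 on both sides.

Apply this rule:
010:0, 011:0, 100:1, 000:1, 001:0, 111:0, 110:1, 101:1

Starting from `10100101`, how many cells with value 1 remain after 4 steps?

step 1: 01010010
step 2: 00101001
step 3: 10010100
step 4: 01001011
count of 1: 4

4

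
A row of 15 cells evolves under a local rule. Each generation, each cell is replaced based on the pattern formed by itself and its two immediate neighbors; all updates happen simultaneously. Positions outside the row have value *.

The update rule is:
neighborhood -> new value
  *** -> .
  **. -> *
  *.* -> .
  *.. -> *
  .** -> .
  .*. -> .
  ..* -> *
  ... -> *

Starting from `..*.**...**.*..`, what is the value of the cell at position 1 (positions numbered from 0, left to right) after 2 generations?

**...****.*..**
.****...*..**..
position 1 holds *

*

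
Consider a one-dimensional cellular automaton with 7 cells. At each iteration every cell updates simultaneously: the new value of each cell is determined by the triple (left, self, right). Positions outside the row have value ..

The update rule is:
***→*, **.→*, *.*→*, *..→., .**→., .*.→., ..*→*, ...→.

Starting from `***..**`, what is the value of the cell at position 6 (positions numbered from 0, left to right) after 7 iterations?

iteration 1: .**.*.*
iteration 2: *.**.*.
iteration 3: .*.**..
iteration 4: *.*.*..
iteration 5: .*.*...
iteration 6: *.*....
iteration 7: .*.....
position 6 holds .

.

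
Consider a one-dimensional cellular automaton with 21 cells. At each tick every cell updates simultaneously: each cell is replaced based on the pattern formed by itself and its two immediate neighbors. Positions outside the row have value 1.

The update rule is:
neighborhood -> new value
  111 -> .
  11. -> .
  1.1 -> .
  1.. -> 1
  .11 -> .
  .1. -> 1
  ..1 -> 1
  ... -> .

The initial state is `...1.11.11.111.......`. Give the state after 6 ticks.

1.11..........1.....1
....1........111...1.
1..111......1...1.11.
.11...1....111.11....
...1.111..1......1..1
1.11....1111....1111.

1.11....1111....1111.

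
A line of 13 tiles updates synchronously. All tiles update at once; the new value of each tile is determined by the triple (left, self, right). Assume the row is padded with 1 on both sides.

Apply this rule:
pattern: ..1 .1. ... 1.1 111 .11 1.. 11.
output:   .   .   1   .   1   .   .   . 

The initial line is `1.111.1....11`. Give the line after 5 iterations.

...1....11..1
.1...11......
...1....1111.
.1...11..11..
...1.........

...1.........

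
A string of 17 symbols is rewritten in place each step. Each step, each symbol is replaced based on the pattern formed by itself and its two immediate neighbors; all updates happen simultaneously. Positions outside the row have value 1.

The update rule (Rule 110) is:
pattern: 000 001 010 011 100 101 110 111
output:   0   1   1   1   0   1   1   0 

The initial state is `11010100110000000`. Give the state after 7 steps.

01110111111101011

step 1: 01111101110000001
step 2: 11000111010000011
step 3: 01001101110000110
step 4: 11011111010001111
step 5: 01110001110011000
step 6: 11010011010111001
step 7: 01110111111101011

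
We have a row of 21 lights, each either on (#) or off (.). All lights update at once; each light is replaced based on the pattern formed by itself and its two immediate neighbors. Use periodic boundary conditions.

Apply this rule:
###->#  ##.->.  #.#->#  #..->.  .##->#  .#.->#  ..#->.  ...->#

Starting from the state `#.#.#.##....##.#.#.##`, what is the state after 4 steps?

####...###########.##

step 1: .######..##.#.#######
step 2: ######...#.#########.
step 3: #####..#.##########.#
step 4: ####...###########.##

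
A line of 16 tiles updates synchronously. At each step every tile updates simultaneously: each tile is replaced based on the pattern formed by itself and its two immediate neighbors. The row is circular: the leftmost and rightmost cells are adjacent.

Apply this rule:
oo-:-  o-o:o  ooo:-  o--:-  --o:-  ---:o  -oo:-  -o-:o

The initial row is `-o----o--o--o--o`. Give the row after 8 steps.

------o----oo---

oo-oo-o--o--o--o
--o--oo--o--o---
o-o------o--o-oo
-oo-oooo-o--oo--
---o----oo-----o
-o-o-oo----ooo-o
ooooo---oo----oo
------o----oo---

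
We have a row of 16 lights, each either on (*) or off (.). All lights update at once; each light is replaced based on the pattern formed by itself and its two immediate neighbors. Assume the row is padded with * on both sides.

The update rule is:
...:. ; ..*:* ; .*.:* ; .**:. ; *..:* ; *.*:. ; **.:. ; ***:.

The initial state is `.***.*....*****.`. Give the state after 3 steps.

step 1: .....**..*......
step 2: *...*..****....*
step 3: .*.****....*..*.

.*.****....*..*.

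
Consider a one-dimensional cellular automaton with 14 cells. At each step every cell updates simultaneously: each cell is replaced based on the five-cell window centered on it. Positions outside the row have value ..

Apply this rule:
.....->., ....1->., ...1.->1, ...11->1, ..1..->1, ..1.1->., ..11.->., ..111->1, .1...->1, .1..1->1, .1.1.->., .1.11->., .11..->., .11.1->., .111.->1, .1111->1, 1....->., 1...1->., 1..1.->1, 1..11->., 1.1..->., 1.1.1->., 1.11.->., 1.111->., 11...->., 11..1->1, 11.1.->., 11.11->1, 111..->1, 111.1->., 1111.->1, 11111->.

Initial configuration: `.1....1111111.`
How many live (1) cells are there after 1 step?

8

111..111...11.
count of 1: 8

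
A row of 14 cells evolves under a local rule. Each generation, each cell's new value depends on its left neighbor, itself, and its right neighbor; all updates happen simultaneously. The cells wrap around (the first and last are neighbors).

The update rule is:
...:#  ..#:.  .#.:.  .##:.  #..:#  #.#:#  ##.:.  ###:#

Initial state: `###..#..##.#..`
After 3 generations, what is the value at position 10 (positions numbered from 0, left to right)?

.

.#.#..#...#.#.
..#.#..##..#.#
#..#.#...#..#.
position 10 holds .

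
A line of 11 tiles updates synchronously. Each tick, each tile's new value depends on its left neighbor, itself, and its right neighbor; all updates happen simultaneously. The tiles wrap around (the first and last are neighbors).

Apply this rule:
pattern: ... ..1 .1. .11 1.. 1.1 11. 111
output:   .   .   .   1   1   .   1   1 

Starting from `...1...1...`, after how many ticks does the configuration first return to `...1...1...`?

....1...1..
.....1...1.
......1...1
1......1...
.1......1..
..1......1.
...1......1
1...1......
.1...1.....
..1...1....
...1...1...

11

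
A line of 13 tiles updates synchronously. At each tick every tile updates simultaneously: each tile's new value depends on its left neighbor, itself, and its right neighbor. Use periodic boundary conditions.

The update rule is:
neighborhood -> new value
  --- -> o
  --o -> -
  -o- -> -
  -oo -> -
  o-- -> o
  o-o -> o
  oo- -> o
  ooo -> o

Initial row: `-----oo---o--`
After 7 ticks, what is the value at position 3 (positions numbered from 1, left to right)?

oooo--ooo--oo
ooooo--ooo--o
oooooo--ooo--
-oooooo--ooo-
--oooooo--ooo
o--oooooo--oo
oo--oooooo--o
position 3 holds -

-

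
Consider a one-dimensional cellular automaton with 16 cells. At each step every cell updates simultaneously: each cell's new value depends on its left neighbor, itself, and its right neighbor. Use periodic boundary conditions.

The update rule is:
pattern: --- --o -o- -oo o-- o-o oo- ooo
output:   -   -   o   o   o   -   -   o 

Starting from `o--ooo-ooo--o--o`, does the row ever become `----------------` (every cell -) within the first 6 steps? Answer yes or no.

step 1: -o-oo--oo-o-oo-o
step 2: -o-o-o-o--o-o--o
step 3: -o-o-o-oo-o-oo-o
step 4: -o-o-o-o--o-o--o  (repeats step 2; period 2)
step 6: -o-o-o-o--o-o--o
step 6 is -o-o-o-o--o-o--o, still not uniform -

no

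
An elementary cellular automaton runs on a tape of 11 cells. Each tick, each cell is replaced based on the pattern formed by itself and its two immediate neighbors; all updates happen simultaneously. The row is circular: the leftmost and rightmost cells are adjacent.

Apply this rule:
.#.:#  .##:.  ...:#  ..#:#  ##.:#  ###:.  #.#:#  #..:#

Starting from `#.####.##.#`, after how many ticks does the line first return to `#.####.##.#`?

22

##...##.##.
.####.##.##
#...##.##.#
####.##.##.
...##.##.##
###.##.##.#
..##.##.##.
##.##.##.##
.##.##.##..
#.##.##.###
##.##.##...
.##.##.####
#.##.##...#
##.##.####.
.##.##...##
#.##.####.#
##.##...##.
.##.####.##
#.##...##.#
##.####.##.
.##...##.##
#.####.##.#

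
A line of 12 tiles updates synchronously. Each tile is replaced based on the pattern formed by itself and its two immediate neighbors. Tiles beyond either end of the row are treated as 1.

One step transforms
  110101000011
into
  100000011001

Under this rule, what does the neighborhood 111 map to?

At position 0 the neighborhood is 111; the next row has 1 there.

1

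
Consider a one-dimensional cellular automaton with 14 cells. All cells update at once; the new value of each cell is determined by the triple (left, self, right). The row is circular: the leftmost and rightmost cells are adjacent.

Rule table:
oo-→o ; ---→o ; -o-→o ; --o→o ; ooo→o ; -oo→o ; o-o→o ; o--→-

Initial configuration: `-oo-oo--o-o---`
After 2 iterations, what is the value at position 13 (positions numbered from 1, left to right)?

oooooo-oooo-oo
oooooooooooooo
position 13 holds o

o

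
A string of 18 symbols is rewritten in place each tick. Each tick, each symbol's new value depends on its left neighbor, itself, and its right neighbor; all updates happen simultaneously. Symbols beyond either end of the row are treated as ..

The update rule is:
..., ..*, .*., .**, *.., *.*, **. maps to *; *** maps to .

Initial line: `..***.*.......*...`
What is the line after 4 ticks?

*.***............*

tick 1: ***.**************
tick 2: *.***............*
tick 3: ***.**************  (repeats tick 1; period 2)
tick 4: *.***............*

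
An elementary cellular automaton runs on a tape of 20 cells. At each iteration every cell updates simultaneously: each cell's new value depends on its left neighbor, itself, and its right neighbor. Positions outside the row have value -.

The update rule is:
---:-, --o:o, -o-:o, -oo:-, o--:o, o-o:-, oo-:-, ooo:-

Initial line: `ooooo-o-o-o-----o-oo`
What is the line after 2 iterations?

-----oo-o---o-o--o--

iteration 1: ------o-o-oo---oo---
iteration 2: -----oo-o---o-o--o--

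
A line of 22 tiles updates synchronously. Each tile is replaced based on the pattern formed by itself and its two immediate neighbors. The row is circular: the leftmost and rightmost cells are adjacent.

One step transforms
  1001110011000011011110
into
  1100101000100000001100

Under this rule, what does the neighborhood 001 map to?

At position 2 the neighborhood is 001; the next row has 0 there.

0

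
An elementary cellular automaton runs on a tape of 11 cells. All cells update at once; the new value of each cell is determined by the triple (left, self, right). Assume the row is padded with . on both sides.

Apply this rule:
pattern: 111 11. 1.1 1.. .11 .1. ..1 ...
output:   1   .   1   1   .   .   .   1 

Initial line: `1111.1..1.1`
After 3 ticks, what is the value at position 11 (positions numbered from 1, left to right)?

.11.1.1..1.
...1.1.1..1
11..1.1.1..
position 11 holds .

.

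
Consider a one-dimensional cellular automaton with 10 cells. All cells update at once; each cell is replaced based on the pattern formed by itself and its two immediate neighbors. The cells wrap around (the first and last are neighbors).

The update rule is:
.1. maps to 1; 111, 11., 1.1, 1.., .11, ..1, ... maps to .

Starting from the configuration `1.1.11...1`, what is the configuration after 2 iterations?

..1.......

..1.......
..1.......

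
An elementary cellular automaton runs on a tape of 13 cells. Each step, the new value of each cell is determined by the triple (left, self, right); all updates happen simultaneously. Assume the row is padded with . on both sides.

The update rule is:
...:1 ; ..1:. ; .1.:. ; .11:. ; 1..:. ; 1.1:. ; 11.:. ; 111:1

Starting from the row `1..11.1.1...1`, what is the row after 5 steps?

1..111..111..

..........1..
111111111...1
.1111111..1..
..11111.....1
1..111..111..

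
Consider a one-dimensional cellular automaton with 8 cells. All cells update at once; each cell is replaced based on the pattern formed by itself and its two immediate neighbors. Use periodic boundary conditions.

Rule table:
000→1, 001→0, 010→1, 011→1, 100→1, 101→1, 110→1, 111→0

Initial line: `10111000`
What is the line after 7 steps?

11101110

11101110
10111011
11101110  (repeats step 1; period 2)
step 7: 11101110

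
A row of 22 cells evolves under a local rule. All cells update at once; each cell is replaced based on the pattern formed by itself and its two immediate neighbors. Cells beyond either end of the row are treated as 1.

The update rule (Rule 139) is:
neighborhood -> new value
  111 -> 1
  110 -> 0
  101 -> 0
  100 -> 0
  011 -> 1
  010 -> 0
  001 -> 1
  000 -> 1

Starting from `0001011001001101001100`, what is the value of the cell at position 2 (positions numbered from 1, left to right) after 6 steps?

0

step 1: 0110010010011000011001
step 2: 0100100100110011110011
step 3: 0001001001100111100111
step 4: 0110010011001111001111
step 5: 0100100110011110011111
step 6: 0001001100111100111111
position 2 holds 0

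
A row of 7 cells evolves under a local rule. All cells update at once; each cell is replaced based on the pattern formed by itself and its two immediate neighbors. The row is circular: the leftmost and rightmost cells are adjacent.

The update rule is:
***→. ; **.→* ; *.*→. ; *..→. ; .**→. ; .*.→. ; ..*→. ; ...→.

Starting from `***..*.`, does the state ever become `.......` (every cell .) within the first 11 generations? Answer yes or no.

yes

..*....
.......
all cells are . at generation 2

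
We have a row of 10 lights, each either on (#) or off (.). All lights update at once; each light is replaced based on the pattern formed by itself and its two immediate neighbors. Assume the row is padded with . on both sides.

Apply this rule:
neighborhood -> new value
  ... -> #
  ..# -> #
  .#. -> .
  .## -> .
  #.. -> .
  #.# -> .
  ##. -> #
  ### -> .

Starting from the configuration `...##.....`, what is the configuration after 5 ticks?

###.#.####
..#......#
##..#####.
.#.#....#.
#....###..

#....###..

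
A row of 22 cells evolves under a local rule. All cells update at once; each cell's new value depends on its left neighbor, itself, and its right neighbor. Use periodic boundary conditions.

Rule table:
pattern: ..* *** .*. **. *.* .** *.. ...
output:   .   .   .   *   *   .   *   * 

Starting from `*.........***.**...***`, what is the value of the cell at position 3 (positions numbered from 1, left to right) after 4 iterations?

*********...**.***....
........***..**..****.
*******...**..**....**
......***..**..****...
position 3 holds .

.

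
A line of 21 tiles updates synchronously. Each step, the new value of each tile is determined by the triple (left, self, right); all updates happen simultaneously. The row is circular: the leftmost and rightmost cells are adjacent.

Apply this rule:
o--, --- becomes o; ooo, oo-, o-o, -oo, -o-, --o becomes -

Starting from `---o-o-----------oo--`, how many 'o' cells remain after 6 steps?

oo----oooooooooo---oo
--ooo-----------oo---
o----oooooooooo---ooo
-ooo-----------oo----
----oooooooooo---oooo
ooo-----------oo-----
count of o: 5

5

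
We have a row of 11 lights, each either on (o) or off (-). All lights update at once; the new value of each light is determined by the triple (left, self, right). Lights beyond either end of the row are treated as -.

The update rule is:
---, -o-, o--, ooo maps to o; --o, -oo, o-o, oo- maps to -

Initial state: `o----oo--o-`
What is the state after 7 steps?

o---o--o--o

oooo---o-oo
-oo-oo-o---
-------oooo
oooooo--oo-
-oooo-o---o
--oo--ooo-o
o---o--o--o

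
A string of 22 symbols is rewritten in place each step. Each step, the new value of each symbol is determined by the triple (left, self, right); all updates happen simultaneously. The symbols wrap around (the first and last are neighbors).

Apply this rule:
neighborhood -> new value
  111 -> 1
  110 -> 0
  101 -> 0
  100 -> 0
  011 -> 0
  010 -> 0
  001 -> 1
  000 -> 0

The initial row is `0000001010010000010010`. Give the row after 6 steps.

1000010000010010000000

step 1: 0000010000100000100100
step 2: 0000100001000001001000
step 3: 0001000010000010010000
step 4: 0010000100000100100000
step 5: 0100001000001001000000
step 6: 1000010000010010000000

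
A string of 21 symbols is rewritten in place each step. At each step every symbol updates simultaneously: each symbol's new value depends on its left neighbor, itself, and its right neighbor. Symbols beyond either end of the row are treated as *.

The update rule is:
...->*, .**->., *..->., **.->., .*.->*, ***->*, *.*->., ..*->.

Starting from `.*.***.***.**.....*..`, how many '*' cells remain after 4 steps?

.*..*...*.....***.*..
.*..*.*.*.***..*..*..
.*..*.*.*..*...*..*..
.*..*.*.*..*.*.*..*..
count of *: 8

8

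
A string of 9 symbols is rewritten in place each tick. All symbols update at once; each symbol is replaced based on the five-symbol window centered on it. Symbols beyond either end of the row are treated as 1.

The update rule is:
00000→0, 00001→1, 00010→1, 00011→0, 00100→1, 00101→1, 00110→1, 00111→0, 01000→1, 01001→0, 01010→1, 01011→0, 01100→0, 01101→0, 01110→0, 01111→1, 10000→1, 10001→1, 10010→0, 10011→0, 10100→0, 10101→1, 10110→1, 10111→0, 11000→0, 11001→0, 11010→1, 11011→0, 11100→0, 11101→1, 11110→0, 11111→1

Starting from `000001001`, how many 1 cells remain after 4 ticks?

010111000
110000010
000101110
011100010
count of 1: 4

4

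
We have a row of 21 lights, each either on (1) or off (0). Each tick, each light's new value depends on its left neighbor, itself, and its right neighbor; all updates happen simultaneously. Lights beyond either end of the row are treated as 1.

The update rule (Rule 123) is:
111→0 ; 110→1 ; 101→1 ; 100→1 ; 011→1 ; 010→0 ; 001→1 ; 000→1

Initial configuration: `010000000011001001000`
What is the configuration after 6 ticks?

tick 1: 101111111111110110111
tick 2: 111000000000011111100
tick 3: 001111111111110000111
tick 4: 111000000000011111100  (repeats tick 2; period 2)
tick 6: 111000000000011111100

111000000000011111100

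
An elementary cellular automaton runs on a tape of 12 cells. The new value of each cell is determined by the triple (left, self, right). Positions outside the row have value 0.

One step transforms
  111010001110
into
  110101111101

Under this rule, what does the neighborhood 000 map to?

1

At position 6 the neighborhood is 000; the next row has 1 there.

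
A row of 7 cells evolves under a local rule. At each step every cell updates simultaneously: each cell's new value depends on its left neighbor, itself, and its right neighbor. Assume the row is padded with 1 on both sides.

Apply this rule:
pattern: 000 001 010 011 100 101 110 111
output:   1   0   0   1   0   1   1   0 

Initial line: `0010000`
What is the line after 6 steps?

1110110

0000110
0110111
1111100
0000100
0110000
1110110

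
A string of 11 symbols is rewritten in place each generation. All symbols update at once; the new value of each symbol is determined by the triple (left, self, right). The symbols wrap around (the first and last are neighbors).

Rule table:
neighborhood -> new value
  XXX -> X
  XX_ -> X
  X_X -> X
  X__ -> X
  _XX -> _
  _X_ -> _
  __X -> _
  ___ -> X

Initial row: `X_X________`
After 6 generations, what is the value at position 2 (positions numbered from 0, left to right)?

X

_X_XXXXXXX_
__X_XXXXXXX
X__X_XXXXXX
XX__X_XXXXX
XXX__X_XXXX
XXXX__X_XXX
position 2 holds X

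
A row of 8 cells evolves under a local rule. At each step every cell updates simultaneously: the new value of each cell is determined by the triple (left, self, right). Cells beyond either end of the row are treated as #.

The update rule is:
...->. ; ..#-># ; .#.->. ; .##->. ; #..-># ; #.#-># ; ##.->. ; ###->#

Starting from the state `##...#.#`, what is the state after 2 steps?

#.#.#.#.
.#.#.#.#

.#.#.#.#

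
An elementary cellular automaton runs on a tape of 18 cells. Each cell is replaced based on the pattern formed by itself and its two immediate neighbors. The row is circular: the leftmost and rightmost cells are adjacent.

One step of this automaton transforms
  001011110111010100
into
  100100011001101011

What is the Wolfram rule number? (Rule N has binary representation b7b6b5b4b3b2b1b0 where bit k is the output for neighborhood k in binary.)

113

position 5: 111 → 0  (bit 7 = 0)
position 7: 110 → 1  (bit 6 = 1)
position 3: 101 → 1  (bit 5 = 1)
position 16: 100 → 1  (bit 4 = 1)
position 4: 011 → 0  (bit 3 = 0)
position 2: 010 → 0  (bit 2 = 0)
position 1: 001 → 0  (bit 1 = 0)
position 0: 000 → 1  (bit 0 = 1)
bits b7..b0 = 01110001 = 113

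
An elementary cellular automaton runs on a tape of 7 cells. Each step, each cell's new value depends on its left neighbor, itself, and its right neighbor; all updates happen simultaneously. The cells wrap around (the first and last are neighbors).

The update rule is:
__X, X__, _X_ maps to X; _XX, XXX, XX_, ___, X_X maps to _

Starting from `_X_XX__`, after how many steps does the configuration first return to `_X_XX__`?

7

XX___X_
__X_XX_
_XX___X
___X_XX
X_XX___
X___X_X
_X_XX__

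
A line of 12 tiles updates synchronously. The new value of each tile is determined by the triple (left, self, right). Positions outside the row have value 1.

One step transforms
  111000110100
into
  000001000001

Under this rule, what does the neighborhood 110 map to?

0

At position 2 the neighborhood is 110; the next row has 0 there.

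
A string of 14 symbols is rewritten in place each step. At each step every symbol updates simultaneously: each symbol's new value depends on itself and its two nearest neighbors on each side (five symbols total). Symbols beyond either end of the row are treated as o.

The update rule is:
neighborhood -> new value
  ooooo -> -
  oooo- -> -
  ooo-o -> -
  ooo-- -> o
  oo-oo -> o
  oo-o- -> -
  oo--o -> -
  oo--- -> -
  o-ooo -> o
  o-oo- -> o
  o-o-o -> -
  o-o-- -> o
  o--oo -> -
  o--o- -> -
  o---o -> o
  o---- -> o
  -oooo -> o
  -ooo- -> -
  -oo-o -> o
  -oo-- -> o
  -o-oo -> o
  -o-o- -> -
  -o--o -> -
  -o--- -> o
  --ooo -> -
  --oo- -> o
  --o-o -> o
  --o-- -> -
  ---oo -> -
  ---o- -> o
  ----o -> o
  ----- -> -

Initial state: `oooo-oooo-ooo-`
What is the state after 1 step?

----ooo--oo--o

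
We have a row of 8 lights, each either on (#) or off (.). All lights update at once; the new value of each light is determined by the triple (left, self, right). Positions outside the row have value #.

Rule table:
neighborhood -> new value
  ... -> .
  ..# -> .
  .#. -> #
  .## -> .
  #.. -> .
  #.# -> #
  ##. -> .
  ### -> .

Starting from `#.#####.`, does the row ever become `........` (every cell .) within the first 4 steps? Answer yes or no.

yes

.#.....#
##......
........
all cells are . at step 3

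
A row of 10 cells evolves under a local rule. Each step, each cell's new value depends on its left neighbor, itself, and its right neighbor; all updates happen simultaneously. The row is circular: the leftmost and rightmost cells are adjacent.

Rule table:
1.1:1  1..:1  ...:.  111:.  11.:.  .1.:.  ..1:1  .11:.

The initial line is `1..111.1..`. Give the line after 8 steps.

1..1.1.1..

.11...1.11
1..1.1.1..
.11.1.1.11
1..1.1.1..  (repeats step 2; period 2)
step 8: 1..1.1.1..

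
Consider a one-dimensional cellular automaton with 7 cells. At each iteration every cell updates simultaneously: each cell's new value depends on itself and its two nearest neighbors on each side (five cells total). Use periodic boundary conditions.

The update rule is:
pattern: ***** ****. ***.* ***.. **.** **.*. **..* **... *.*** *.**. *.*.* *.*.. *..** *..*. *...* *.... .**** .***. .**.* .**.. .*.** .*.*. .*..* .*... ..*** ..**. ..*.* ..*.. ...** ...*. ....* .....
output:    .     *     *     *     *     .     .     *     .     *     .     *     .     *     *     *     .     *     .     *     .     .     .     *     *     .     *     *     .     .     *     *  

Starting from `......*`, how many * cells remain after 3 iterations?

iteration 1: *****.*
iteration 2: ...***.
iteration 3: **.****
count of *: 6

6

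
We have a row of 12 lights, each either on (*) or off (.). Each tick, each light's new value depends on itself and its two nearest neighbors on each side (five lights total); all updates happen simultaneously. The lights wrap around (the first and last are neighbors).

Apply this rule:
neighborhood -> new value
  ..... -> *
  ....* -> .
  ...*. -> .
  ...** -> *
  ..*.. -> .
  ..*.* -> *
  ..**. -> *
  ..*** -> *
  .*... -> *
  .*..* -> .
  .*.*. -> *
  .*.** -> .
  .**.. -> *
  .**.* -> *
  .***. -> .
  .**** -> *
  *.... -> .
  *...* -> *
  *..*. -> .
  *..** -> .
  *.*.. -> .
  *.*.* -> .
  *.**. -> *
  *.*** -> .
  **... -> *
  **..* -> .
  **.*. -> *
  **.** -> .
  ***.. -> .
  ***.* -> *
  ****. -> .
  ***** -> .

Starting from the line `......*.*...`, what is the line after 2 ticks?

*.....***...

****..**.*.*
*.....***...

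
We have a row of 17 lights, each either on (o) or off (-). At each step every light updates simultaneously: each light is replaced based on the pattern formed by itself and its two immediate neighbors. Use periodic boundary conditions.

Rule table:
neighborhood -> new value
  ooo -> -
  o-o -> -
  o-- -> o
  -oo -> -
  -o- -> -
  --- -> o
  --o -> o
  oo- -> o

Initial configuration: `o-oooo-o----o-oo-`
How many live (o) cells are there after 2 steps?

-----o--oooo---o-
ooooo-oo---oooo-o
count of o: 12

12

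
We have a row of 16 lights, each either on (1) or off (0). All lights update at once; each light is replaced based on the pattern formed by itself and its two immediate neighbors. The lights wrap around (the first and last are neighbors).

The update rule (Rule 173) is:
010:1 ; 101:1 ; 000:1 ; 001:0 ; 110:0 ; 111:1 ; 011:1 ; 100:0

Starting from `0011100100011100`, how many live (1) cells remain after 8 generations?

generation 1: 1011000101011001
generation 2: 0110010111110001
generation 3: 1100011111100101
generation 4: 1001011111000111
generation 5: 0001111110010111
generation 6: 0101111100011110
generation 7: 0111111001011100
generation 8: 0111110001111001
count of 1: 10

10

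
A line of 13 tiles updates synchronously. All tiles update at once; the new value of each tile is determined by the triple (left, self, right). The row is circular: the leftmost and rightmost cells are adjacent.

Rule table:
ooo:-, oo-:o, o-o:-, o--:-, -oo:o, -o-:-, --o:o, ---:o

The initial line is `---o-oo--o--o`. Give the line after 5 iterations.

o-oooooooo-o-

-oo--oo-o--o-
ooo-ooo---o--
o-o-o-o-oo--o
o-------oo-oo
o-oooooooo-o-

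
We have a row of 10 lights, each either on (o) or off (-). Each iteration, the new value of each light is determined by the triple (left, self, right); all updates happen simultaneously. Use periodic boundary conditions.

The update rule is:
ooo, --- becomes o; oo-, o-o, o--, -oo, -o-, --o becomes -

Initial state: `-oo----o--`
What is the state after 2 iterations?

iteration 1: ----oo---o
iteration 2: -oo----o--

-oo----o--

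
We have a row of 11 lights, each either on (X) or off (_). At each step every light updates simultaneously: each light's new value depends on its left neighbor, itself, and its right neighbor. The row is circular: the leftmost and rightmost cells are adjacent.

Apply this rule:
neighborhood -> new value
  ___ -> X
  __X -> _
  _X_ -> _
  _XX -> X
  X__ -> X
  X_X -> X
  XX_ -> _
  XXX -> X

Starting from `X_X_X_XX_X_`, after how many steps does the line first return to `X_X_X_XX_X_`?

11

_X_X_XX_X_X
X_X_XX_X_X_
_X_XX_X_X_X
X_XX_X_X_X_
_XX_X_X_X_X
XX_X_X_X_X_
X_X_X_X_X_X
_X_X_X_X_XX
X_X_X_X_XX_
_X_X_X_XX_X
X_X_X_XX_X_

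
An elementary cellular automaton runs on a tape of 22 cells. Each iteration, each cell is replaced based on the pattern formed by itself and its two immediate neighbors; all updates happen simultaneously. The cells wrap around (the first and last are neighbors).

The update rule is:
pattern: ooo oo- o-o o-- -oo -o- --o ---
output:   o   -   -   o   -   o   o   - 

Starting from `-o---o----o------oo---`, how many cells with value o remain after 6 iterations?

13

ooo-ooo--ooo----o--o--
-o---o-oo-o-o--ooooooo
-oo-oo----o-ooo-ooooo-
o-----o--oo--o---ooo-o
-o---oooo--oooo-o-o---
ooo-o-oo-oo-oo--o-oo--
count of o: 13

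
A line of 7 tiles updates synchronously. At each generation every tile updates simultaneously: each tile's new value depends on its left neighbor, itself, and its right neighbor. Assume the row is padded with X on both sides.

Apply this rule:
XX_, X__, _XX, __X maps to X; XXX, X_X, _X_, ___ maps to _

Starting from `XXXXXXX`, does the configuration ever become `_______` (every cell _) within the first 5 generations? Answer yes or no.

yes

generation 1: _______
all cells are _ at generation 1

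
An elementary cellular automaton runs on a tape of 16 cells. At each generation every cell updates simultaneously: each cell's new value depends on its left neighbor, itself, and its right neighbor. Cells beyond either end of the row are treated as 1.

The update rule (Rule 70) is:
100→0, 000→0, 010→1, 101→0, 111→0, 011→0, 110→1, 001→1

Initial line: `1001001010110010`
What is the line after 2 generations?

generation 1: 1011011010010110
generation 2: 1001001010110010

1001001010110010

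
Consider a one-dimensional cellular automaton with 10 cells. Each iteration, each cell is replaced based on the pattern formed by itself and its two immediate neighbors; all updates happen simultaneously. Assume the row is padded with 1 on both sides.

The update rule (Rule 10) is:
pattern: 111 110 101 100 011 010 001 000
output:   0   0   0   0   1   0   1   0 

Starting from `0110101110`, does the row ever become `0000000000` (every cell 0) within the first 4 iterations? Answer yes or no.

iteration 1: 0100001000
iteration 2: 0000010001
iteration 3: 0000100011
iteration 4: 0001000110
iteration 4 is 0001000110, still not uniform 0

no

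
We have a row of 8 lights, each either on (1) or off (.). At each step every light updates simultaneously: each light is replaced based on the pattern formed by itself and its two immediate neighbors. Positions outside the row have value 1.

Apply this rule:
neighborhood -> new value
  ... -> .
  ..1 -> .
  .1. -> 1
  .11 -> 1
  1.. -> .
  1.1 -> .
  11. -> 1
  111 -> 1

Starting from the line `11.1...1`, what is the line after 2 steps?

11.1...1

11.1...1  (fixed point — unchanged through step 2)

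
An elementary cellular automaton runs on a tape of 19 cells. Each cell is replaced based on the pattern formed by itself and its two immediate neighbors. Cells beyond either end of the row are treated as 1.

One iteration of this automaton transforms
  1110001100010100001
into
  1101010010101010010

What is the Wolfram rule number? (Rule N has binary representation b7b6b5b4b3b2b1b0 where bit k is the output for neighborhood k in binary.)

178

position 0: 111 → 1  (bit 7 = 1)
position 2: 110 → 0  (bit 6 = 0)
position 12: 101 → 1  (bit 5 = 1)
position 3: 100 → 1  (bit 4 = 1)
position 6: 011 → 0  (bit 3 = 0)
position 11: 010 → 0  (bit 2 = 0)
position 5: 001 → 1  (bit 1 = 1)
position 4: 000 → 0  (bit 0 = 0)
bits b7..b0 = 10110010 = 178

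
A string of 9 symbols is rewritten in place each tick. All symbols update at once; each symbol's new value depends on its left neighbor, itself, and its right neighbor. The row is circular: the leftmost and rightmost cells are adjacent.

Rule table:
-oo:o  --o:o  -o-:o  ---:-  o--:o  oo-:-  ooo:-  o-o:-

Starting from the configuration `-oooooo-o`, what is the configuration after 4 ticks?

oo-oooo-o

-o------o
-oo----oo
-o-o--oo-
oo-oooo-o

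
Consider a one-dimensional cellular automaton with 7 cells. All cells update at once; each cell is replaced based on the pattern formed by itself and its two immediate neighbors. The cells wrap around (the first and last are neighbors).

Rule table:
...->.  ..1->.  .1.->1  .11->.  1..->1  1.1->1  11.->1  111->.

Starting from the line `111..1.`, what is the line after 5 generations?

1.11..1

..11.11
1..11.1
11..11.
.11..11
1.11..1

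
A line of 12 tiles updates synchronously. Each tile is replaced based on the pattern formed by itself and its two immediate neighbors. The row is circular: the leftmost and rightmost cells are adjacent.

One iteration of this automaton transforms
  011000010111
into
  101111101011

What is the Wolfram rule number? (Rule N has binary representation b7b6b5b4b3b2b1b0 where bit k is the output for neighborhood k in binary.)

243

position 10: 111 → 1  (bit 7 = 1)
position 2: 110 → 1  (bit 6 = 1)
position 0: 101 → 1  (bit 5 = 1)
position 3: 100 → 1  (bit 4 = 1)
position 1: 011 → 0  (bit 3 = 0)
position 7: 010 → 0  (bit 2 = 0)
position 6: 001 → 1  (bit 1 = 1)
position 4: 000 → 1  (bit 0 = 1)
bits b7..b0 = 11110011 = 243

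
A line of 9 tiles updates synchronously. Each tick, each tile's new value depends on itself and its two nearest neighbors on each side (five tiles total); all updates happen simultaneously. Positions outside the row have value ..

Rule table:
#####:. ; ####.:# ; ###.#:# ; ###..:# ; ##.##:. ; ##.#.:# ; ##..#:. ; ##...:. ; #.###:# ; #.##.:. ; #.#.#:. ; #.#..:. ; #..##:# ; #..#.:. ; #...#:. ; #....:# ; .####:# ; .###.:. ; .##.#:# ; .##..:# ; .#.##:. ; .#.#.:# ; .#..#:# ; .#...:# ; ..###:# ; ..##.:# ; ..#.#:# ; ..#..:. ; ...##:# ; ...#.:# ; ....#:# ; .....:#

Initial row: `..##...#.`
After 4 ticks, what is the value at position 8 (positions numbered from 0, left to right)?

.

####..#.#
####..##.
####.###.
####.#.#.
position 8 holds .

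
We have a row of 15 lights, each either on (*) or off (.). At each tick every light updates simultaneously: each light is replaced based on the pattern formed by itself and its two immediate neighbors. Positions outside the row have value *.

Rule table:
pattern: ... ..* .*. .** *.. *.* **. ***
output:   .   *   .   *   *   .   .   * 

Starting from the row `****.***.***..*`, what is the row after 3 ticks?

*..**..**.*****

***..**..**.***
**.***.***..***
*..**..**.*****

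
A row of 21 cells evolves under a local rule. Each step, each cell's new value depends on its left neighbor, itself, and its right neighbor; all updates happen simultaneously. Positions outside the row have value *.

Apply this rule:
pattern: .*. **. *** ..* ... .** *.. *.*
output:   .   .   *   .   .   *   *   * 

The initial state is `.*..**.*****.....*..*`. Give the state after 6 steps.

*.*.*.*****.*.....*.*
.*.*.*****.*.*.....**
*.*.*****.*.*.*....**
.*.*****.*.*.*.*...**
*.*****.*.*.*.*.*..**
.*****.*.*.*.*.*.*.**

.*****.*.*.*.*.*.*.**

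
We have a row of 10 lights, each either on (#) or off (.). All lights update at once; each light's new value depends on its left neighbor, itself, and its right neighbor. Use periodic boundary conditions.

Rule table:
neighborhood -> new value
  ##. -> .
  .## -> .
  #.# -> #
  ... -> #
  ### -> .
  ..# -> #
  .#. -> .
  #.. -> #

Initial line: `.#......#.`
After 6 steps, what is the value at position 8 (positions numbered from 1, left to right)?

.

step 1: #.######.#
step 2: .#......#.  (repeats step 0; period 2)
step 6: .#......#.
position 8 holds .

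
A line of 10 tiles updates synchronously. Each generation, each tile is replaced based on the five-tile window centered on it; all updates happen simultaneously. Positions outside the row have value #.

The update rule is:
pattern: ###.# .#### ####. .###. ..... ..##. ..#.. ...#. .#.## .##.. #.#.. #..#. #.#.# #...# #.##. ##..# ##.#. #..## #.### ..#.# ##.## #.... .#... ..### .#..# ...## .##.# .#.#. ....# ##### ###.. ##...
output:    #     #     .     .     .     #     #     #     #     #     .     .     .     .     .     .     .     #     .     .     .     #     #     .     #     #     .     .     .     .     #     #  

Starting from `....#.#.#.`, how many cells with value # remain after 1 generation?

4

generation 1: ##.#.....#
count of #: 4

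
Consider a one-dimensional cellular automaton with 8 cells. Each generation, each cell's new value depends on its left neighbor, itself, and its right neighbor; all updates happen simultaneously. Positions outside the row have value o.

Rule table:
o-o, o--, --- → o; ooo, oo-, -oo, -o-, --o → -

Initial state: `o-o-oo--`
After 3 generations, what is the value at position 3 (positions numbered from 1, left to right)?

-o-o--o-
o-o-o--o
-o-o-o--
position 3 holds -

-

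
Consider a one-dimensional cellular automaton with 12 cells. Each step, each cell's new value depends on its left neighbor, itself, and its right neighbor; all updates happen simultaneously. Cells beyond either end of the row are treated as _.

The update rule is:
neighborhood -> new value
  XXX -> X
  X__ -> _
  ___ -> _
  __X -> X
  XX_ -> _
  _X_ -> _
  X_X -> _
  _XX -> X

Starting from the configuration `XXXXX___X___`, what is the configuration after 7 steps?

step 1: XXXX___X____
step 2: XXX___X_____
step 3: XX___X______
step 4: X___X_______
step 5: ___X________
step 6: __X_________
step 7: _X__________

_X__________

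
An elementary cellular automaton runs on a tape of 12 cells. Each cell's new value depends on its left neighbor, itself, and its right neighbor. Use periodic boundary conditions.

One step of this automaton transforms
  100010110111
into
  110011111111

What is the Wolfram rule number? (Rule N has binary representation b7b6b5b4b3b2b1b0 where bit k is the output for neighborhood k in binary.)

position 10: 111 → 1  (bit 7 = 1)
position 0: 110 → 1  (bit 6 = 1)
position 5: 101 → 1  (bit 5 = 1)
position 1: 100 → 1  (bit 4 = 1)
position 6: 011 → 1  (bit 3 = 1)
position 4: 010 → 1  (bit 2 = 1)
position 3: 001 → 0  (bit 1 = 0)
position 2: 000 → 0  (bit 0 = 0)
bits b7..b0 = 11111100 = 252

252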